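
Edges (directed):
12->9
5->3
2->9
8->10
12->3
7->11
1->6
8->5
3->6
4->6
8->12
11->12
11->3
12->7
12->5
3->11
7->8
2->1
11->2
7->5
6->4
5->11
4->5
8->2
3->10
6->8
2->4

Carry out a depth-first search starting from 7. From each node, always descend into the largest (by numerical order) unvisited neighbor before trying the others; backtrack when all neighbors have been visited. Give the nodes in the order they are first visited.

Visit 7
7 → 11
11 → 12
12 → 9
12 → 5
5 → 3
3 → 10
3 → 6
6 → 8
8 → 2
2 → 4
2 → 1

7 → 11 → 12 → 9 → 5 → 3 → 10 → 6 → 8 → 2 → 4 → 1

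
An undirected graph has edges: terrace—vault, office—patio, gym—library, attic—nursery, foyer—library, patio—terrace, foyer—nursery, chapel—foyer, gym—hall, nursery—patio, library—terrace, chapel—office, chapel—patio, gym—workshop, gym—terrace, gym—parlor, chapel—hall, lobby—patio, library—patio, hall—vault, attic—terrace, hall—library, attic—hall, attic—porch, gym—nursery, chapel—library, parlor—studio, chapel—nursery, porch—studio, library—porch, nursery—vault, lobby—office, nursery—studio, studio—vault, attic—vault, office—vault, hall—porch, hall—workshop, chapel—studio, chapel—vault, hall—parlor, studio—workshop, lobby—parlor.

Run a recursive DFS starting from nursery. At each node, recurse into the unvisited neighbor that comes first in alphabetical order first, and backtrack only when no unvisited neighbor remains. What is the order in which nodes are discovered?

Visit nursery
nursery → attic
attic → hall
hall → chapel
chapel → foyer
foyer → library
library → gym
gym → parlor
parlor → lobby
lobby → office
office → patio
patio → terrace
terrace → vault
vault → studio
studio → porch
studio → workshop

nursery → attic → hall → chapel → foyer → library → gym → parlor → lobby → office → patio → terrace → vault → studio → porch → workshop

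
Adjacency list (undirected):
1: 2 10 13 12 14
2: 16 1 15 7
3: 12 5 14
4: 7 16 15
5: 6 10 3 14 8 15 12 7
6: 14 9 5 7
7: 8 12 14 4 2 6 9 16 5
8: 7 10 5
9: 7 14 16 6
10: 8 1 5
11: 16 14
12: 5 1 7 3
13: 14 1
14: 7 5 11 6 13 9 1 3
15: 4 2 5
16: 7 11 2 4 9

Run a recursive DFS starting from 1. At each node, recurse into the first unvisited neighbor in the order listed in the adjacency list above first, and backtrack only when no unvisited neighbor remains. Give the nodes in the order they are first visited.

Visit 1
1 → 2
2 → 16
16 → 7
7 → 8
8 → 10
10 → 5
5 → 6
6 → 14
14 → 11
14 → 13
14 → 9
14 → 3
3 → 12
5 → 15
15 → 4

1 -> 2 -> 16 -> 7 -> 8 -> 10 -> 5 -> 6 -> 14 -> 11 -> 13 -> 9 -> 3 -> 12 -> 15 -> 4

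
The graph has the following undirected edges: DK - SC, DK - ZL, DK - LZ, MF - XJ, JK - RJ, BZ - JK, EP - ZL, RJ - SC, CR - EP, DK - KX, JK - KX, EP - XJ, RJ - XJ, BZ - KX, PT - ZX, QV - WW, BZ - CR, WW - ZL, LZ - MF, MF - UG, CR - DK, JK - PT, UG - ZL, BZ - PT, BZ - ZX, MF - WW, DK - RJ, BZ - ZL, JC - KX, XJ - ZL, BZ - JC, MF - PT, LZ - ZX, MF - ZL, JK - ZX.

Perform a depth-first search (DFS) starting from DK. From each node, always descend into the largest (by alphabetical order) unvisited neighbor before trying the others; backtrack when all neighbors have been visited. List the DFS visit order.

DK, ZL, XJ, RJ, SC, JK, ZX, PT, MF, WW, QV, UG, LZ, BZ, KX, JC, CR, EP

Visit DK
DK → ZL
ZL → XJ
XJ → RJ
RJ → SC
RJ → JK
JK → ZX
ZX → PT
PT → MF
MF → WW
WW → QV
MF → UG
MF → LZ
PT → BZ
BZ → KX
KX → JC
BZ → CR
CR → EP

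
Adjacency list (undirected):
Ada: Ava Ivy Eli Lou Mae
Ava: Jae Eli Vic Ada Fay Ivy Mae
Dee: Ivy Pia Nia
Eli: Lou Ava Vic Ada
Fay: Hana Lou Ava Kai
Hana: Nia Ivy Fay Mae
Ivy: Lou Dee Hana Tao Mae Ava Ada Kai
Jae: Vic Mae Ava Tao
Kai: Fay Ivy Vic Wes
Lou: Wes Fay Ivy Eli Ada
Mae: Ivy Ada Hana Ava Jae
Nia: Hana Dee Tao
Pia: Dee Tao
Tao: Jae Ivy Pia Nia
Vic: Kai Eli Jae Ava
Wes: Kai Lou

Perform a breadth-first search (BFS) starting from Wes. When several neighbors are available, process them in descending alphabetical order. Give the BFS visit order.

Wes, Lou, Kai, Ivy, Fay, Eli, Ada, Vic, Tao, Mae, Hana, Dee, Ava, Jae, Pia, Nia

Visit Wes; enqueue Lou, Kai → queue [Lou, Kai]
Visit Lou; enqueue Ivy, Fay, Eli, Ada → queue [Kai, Ivy, Fay, Eli, Ada]
Visit Kai; enqueue Vic → queue [Ivy, Fay, Eli, Ada, Vic]
Visit Ivy; enqueue Tao, Mae, Hana, Dee, Ava → queue [Fay, Eli, Ada, Vic, Tao, Mae, Hana, Dee, Ava]
Visit Fay → queue [Eli, Ada, Vic, Tao, Mae, Hana, Dee, Ava]
Visit Eli → queue [Ada, Vic, Tao, Mae, Hana, Dee, Ava]
Visit Ada → queue [Vic, Tao, Mae, Hana, Dee, Ava]
Visit Vic; enqueue Jae → queue [Tao, Mae, Hana, Dee, Ava, Jae]
Visit Tao; enqueue Pia, Nia → queue [Mae, Hana, Dee, Ava, Jae, Pia, Nia]
Visit Mae → queue [Hana, Dee, Ava, Jae, Pia, Nia]
Visit Hana → queue [Dee, Ava, Jae, Pia, Nia]
Visit Dee → queue [Ava, Jae, Pia, Nia]
Visit Ava → queue [Jae, Pia, Nia]
Visit Jae → queue [Pia, Nia]
Visit Pia → queue [Nia]
Visit Nia → queue []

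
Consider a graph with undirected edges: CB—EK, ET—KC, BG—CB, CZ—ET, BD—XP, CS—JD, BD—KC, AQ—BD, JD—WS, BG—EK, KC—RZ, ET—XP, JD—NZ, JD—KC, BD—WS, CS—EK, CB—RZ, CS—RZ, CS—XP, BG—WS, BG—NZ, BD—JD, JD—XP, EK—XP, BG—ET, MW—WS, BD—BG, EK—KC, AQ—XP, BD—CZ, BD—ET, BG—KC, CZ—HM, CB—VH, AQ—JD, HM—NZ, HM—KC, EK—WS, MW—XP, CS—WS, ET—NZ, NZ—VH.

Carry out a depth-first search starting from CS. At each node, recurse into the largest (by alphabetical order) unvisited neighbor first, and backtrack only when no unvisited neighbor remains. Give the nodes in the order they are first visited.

CS, XP, MW, WS, JD, NZ, VH, CB, RZ, KC, HM, CZ, ET, BG, EK, BD, AQ

Visit CS
CS → XP
XP → MW
MW → WS
WS → JD
JD → NZ
NZ → VH
VH → CB
CB → RZ
RZ → KC
KC → HM
HM → CZ
CZ → ET
ET → BG
BG → EK
BG → BD
BD → AQ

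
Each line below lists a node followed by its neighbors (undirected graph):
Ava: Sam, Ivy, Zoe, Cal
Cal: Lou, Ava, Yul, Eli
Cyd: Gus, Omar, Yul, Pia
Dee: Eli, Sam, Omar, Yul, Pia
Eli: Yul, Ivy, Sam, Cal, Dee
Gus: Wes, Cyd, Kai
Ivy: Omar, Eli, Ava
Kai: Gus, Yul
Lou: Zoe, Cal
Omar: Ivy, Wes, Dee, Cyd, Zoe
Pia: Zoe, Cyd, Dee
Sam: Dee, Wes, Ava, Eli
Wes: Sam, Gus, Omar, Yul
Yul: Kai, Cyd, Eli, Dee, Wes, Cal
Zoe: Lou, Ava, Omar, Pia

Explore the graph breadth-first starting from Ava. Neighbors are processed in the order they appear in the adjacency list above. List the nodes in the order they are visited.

Ava -> Sam -> Ivy -> Zoe -> Cal -> Dee -> Wes -> Eli -> Omar -> Lou -> Pia -> Yul -> Gus -> Cyd -> Kai

Visit Ava; enqueue Sam, Ivy, Zoe, Cal → queue [Sam, Ivy, Zoe, Cal]
Visit Sam; enqueue Dee, Wes, Eli → queue [Ivy, Zoe, Cal, Dee, Wes, Eli]
Visit Ivy; enqueue Omar → queue [Zoe, Cal, Dee, Wes, Eli, Omar]
Visit Zoe; enqueue Lou, Pia → queue [Cal, Dee, Wes, Eli, Omar, Lou, Pia]
Visit Cal; enqueue Yul → queue [Dee, Wes, Eli, Omar, Lou, Pia, Yul]
Visit Dee → queue [Wes, Eli, Omar, Lou, Pia, Yul]
Visit Wes; enqueue Gus → queue [Eli, Omar, Lou, Pia, Yul, Gus]
Visit Eli → queue [Omar, Lou, Pia, Yul, Gus]
Visit Omar; enqueue Cyd → queue [Lou, Pia, Yul, Gus, Cyd]
Visit Lou → queue [Pia, Yul, Gus, Cyd]
Visit Pia → queue [Yul, Gus, Cyd]
Visit Yul; enqueue Kai → queue [Gus, Cyd, Kai]
Visit Gus → queue [Cyd, Kai]
Visit Cyd → queue [Kai]
Visit Kai → queue []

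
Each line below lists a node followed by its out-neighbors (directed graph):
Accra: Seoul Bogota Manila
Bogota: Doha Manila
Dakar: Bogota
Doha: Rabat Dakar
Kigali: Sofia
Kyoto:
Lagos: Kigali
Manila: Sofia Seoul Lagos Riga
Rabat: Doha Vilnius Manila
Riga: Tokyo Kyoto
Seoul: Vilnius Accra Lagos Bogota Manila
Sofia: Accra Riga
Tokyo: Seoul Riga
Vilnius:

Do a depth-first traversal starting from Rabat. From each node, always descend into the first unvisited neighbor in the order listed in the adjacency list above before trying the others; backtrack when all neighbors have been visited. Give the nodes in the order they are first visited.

Rabat, Doha, Dakar, Bogota, Manila, Sofia, Accra, Seoul, Vilnius, Lagos, Kigali, Riga, Tokyo, Kyoto

Visit Rabat
Rabat → Doha
Doha → Dakar
Dakar → Bogota
Bogota → Manila
Manila → Sofia
Sofia → Accra
Accra → Seoul
Seoul → Vilnius
Seoul → Lagos
Lagos → Kigali
Sofia → Riga
Riga → Tokyo
Riga → Kyoto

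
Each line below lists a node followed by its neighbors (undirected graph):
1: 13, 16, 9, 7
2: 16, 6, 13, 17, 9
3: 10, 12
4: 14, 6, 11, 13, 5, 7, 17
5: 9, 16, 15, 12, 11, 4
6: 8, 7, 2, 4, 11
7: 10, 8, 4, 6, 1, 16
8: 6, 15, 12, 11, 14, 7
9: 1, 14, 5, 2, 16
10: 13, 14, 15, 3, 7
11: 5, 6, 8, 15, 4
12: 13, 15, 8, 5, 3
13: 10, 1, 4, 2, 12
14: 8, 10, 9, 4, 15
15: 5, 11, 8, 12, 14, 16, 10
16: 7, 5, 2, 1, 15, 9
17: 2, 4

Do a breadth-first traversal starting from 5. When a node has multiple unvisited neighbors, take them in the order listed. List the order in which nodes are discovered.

5 9 16 15 12 11 4 1 14 2 7 8 10 13 3 6 17

Visit 5; enqueue 9, 16, 15, 12, 11, 4 → queue [9, 16, 15, 12, 11, 4]
Visit 9; enqueue 1, 14, 2 → queue [16, 15, 12, 11, 4, 1, 14, 2]
Visit 16; enqueue 7 → queue [15, 12, 11, 4, 1, 14, 2, 7]
Visit 15; enqueue 8, 10 → queue [12, 11, 4, 1, 14, 2, 7, 8, 10]
Visit 12; enqueue 13, 3 → queue [11, 4, 1, 14, 2, 7, 8, 10, 13, 3]
Visit 11; enqueue 6 → queue [4, 1, 14, 2, 7, 8, 10, 13, 3, 6]
Visit 4; enqueue 17 → queue [1, 14, 2, 7, 8, 10, 13, 3, 6, 17]
Visit 1 → queue [14, 2, 7, 8, 10, 13, 3, 6, 17]
Visit 14 → queue [2, 7, 8, 10, 13, 3, 6, 17]
Visit 2 → queue [7, 8, 10, 13, 3, 6, 17]
Visit 7 → queue [8, 10, 13, 3, 6, 17]
Visit 8 → queue [10, 13, 3, 6, 17]
Visit 10 → queue [13, 3, 6, 17]
Visit 13 → queue [3, 6, 17]
Visit 3 → queue [6, 17]
Visit 6 → queue [17]
Visit 17 → queue []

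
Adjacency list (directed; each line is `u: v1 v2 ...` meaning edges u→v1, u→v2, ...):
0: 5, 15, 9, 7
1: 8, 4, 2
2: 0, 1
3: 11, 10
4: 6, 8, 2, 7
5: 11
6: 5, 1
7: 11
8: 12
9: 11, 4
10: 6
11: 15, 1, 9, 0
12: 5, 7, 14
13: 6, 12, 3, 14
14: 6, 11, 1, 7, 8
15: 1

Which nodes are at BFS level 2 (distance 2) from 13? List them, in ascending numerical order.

1, 5, 7, 8, 10, 11

Level 0: 13
Level 1: 3, 6, 12, 14
Level 2: 1, 5, 7, 8, 10, 11
Level 3: 0, 2, 4, 9, 15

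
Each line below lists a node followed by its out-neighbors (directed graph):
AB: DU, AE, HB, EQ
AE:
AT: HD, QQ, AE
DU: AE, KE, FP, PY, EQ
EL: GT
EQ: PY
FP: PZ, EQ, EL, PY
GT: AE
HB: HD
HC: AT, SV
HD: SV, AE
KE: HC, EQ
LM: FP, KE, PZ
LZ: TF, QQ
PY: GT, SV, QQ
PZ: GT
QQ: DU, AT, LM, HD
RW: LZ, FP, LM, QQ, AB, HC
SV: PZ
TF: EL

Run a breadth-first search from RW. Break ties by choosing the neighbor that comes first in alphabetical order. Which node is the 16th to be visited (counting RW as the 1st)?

SV

Visit RW; enqueue AB, FP, HC, LM, LZ, QQ → queue [AB, FP, HC, LM, LZ, QQ]
Visit AB; enqueue AE, DU, EQ, HB → queue [FP, HC, LM, LZ, QQ, AE, DU, EQ, HB]
Visit FP; enqueue EL, PY, PZ → queue [HC, LM, LZ, QQ, AE, DU, EQ, HB, EL, PY, PZ]
Visit HC; enqueue AT, SV → queue [LM, LZ, QQ, AE, DU, EQ, HB, EL, PY, PZ, AT, SV]
Visit LM; enqueue KE → queue [LZ, QQ, AE, DU, EQ, HB, EL, PY, PZ, AT, SV, KE]
Visit LZ; enqueue TF → queue [QQ, AE, DU, EQ, HB, EL, PY, PZ, AT, SV, KE, TF]
Visit QQ; enqueue HD → queue [AE, DU, EQ, HB, EL, PY, PZ, AT, SV, KE, TF, HD]
Visit AE → queue [DU, EQ, HB, EL, PY, PZ, AT, SV, KE, TF, HD]
Visit DU → queue [EQ, HB, EL, PY, PZ, AT, SV, KE, TF, HD]
Visit EQ → queue [HB, EL, PY, PZ, AT, SV, KE, TF, HD]
Visit HB → queue [EL, PY, PZ, AT, SV, KE, TF, HD]
Visit EL; enqueue GT → queue [PY, PZ, AT, SV, KE, TF, HD, GT]
Visit PY → queue [PZ, AT, SV, KE, TF, HD, GT]
Visit PZ → queue [AT, SV, KE, TF, HD, GT]
Visit AT → queue [SV, KE, TF, HD, GT]
Visit SV → queue [KE, TF, HD, GT]
Visit KE → queue [TF, HD, GT]
Visit TF → queue [HD, GT]
Visit HD → queue [GT]
Visit GT → queue []

Visit order: RW, AB, FP, HC, LM, LZ, QQ, AE, DU, EQ, HB, EL, PY, PZ, AT, SV, KE, TF, HD, GT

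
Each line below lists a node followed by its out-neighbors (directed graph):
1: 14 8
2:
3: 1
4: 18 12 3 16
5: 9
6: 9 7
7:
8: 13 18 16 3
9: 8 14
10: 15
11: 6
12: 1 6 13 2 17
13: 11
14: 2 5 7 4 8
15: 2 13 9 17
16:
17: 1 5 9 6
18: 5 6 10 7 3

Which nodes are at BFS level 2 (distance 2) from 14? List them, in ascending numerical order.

Level 0: 14
Level 1: 2, 4, 5, 7, 8
Level 2: 3, 9, 12, 13, 16, 18
Level 3: 1, 6, 10, 11, 17
Level 4: 15

3, 9, 12, 13, 16, 18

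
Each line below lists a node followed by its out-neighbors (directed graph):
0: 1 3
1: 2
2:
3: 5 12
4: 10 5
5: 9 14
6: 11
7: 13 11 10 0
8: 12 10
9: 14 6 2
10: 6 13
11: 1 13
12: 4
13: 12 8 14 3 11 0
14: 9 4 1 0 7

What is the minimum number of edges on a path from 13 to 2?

Level 0: 13
Level 1: 0, 3, 8, 11, 12, 14
Level 2: 1, 4, 5, 7, 9, 10
Level 3: 2, 6
2 first appears at level 3.

3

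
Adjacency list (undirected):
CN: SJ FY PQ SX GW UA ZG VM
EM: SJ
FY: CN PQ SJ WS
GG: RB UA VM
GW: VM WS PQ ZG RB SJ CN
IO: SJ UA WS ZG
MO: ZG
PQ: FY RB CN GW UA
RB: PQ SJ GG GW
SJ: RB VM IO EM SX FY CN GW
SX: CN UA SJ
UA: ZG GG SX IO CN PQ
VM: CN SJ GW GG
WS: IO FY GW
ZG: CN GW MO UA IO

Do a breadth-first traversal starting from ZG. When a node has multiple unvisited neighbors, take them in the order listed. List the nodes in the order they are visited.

ZG -> CN -> GW -> MO -> UA -> IO -> SJ -> FY -> PQ -> SX -> VM -> WS -> RB -> GG -> EM

Visit ZG; enqueue CN, GW, MO, UA, IO → queue [CN, GW, MO, UA, IO]
Visit CN; enqueue SJ, FY, PQ, SX, VM → queue [GW, MO, UA, IO, SJ, FY, PQ, SX, VM]
Visit GW; enqueue WS, RB → queue [MO, UA, IO, SJ, FY, PQ, SX, VM, WS, RB]
Visit MO → queue [UA, IO, SJ, FY, PQ, SX, VM, WS, RB]
Visit UA; enqueue GG → queue [IO, SJ, FY, PQ, SX, VM, WS, RB, GG]
Visit IO → queue [SJ, FY, PQ, SX, VM, WS, RB, GG]
Visit SJ; enqueue EM → queue [FY, PQ, SX, VM, WS, RB, GG, EM]
Visit FY → queue [PQ, SX, VM, WS, RB, GG, EM]
Visit PQ → queue [SX, VM, WS, RB, GG, EM]
Visit SX → queue [VM, WS, RB, GG, EM]
Visit VM → queue [WS, RB, GG, EM]
Visit WS → queue [RB, GG, EM]
Visit RB → queue [GG, EM]
Visit GG → queue [EM]
Visit EM → queue []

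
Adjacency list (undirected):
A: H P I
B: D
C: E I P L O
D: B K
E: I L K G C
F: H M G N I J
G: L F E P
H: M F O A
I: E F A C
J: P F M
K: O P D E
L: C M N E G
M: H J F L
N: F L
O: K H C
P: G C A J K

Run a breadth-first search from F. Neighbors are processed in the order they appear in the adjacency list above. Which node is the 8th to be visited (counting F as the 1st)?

Visit F; enqueue H, M, G, N, I, J → queue [H, M, G, N, I, J]
Visit H; enqueue O, A → queue [M, G, N, I, J, O, A]
Visit M; enqueue L → queue [G, N, I, J, O, A, L]
Visit G; enqueue E, P → queue [N, I, J, O, A, L, E, P]
Visit N → queue [I, J, O, A, L, E, P]
Visit I; enqueue C → queue [J, O, A, L, E, P, C]
Visit J → queue [O, A, L, E, P, C]
Visit O; enqueue K → queue [A, L, E, P, C, K]
Visit A → queue [L, E, P, C, K]
Visit L → queue [E, P, C, K]
Visit E → queue [P, C, K]
Visit P → queue [C, K]
Visit C → queue [K]
Visit K; enqueue D → queue [D]
Visit D; enqueue B → queue [B]
Visit B → queue []

Visit order: F, H, M, G, N, I, J, O, A, L, E, P, C, K, D, B

O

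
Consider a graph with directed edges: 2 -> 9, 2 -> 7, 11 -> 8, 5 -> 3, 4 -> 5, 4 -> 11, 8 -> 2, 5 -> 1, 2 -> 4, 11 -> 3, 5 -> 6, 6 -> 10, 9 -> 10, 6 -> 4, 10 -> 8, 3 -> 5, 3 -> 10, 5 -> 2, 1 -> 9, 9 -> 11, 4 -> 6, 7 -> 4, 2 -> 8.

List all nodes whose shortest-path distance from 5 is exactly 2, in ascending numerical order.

Level 0: 5
Level 1: 1, 2, 3, 6
Level 2: 4, 7, 8, 9, 10
Level 3: 11

4, 7, 8, 9, 10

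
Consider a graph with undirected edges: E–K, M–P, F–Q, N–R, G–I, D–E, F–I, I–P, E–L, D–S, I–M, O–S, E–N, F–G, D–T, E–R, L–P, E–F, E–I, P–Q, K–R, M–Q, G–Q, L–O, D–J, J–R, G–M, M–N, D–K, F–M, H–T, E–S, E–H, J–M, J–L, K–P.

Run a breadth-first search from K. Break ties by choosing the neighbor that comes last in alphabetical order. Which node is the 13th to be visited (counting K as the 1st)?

H

Visit K; enqueue R, P, E, D → queue [R, P, E, D]
Visit R; enqueue N, J → queue [P, E, D, N, J]
Visit P; enqueue Q, M, L, I → queue [E, D, N, J, Q, M, L, I]
Visit E; enqueue S, H, F → queue [D, N, J, Q, M, L, I, S, H, F]
Visit D; enqueue T → queue [N, J, Q, M, L, I, S, H, F, T]
Visit N → queue [J, Q, M, L, I, S, H, F, T]
Visit J → queue [Q, M, L, I, S, H, F, T]
Visit Q; enqueue G → queue [M, L, I, S, H, F, T, G]
Visit M → queue [L, I, S, H, F, T, G]
Visit L; enqueue O → queue [I, S, H, F, T, G, O]
Visit I → queue [S, H, F, T, G, O]
Visit S → queue [H, F, T, G, O]
Visit H → queue [F, T, G, O]
Visit F → queue [T, G, O]
Visit T → queue [G, O]
Visit G → queue [O]
Visit O → queue []

Visit order: K, R, P, E, D, N, J, Q, M, L, I, S, H, F, T, G, O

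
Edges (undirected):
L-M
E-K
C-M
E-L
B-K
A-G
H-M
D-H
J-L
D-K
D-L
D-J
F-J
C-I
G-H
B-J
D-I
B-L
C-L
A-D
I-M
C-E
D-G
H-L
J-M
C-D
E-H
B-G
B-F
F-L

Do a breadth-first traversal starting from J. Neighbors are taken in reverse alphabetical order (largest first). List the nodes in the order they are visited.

Visit J; enqueue M, L, F, D, B → queue [M, L, F, D, B]
Visit M; enqueue I, H, C → queue [L, F, D, B, I, H, C]
Visit L; enqueue E → queue [F, D, B, I, H, C, E]
Visit F → queue [D, B, I, H, C, E]
Visit D; enqueue K, G, A → queue [B, I, H, C, E, K, G, A]
Visit B → queue [I, H, C, E, K, G, A]
Visit I → queue [H, C, E, K, G, A]
Visit H → queue [C, E, K, G, A]
Visit C → queue [E, K, G, A]
Visit E → queue [K, G, A]
Visit K → queue [G, A]
Visit G → queue [A]
Visit A → queue []

J -> M -> L -> F -> D -> B -> I -> H -> C -> E -> K -> G -> A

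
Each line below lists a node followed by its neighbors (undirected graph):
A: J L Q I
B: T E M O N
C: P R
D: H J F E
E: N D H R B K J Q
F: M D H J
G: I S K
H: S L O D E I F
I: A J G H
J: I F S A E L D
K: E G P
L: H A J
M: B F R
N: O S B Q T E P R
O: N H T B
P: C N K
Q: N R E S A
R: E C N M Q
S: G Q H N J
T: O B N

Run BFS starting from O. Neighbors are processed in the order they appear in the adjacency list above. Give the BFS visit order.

O, N, H, T, B, S, Q, E, P, R, L, D, I, F, M, G, J, A, K, C

Visit O; enqueue N, H, T, B → queue [N, H, T, B]
Visit N; enqueue S, Q, E, P, R → queue [H, T, B, S, Q, E, P, R]
Visit H; enqueue L, D, I, F → queue [T, B, S, Q, E, P, R, L, D, I, F]
Visit T → queue [B, S, Q, E, P, R, L, D, I, F]
Visit B; enqueue M → queue [S, Q, E, P, R, L, D, I, F, M]
Visit S; enqueue G, J → queue [Q, E, P, R, L, D, I, F, M, G, J]
Visit Q; enqueue A → queue [E, P, R, L, D, I, F, M, G, J, A]
Visit E; enqueue K → queue [P, R, L, D, I, F, M, G, J, A, K]
Visit P; enqueue C → queue [R, L, D, I, F, M, G, J, A, K, C]
Visit R → queue [L, D, I, F, M, G, J, A, K, C]
Visit L → queue [D, I, F, M, G, J, A, K, C]
Visit D → queue [I, F, M, G, J, A, K, C]
Visit I → queue [F, M, G, J, A, K, C]
Visit F → queue [M, G, J, A, K, C]
Visit M → queue [G, J, A, K, C]
Visit G → queue [J, A, K, C]
Visit J → queue [A, K, C]
Visit A → queue [K, C]
Visit K → queue [C]
Visit C → queue []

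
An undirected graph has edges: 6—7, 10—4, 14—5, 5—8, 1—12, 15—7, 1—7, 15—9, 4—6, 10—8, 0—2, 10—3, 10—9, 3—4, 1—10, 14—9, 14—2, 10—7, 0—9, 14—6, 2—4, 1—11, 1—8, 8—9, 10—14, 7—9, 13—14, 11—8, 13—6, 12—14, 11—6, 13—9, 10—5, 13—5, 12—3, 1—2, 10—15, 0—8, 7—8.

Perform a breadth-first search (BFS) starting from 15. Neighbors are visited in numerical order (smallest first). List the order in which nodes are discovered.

Visit 15; enqueue 7, 9, 10 → queue [7, 9, 10]
Visit 7; enqueue 1, 6, 8 → queue [9, 10, 1, 6, 8]
Visit 9; enqueue 0, 13, 14 → queue [10, 1, 6, 8, 0, 13, 14]
Visit 10; enqueue 3, 4, 5 → queue [1, 6, 8, 0, 13, 14, 3, 4, 5]
Visit 1; enqueue 2, 11, 12 → queue [6, 8, 0, 13, 14, 3, 4, 5, 2, 11, 12]
Visit 6 → queue [8, 0, 13, 14, 3, 4, 5, 2, 11, 12]
Visit 8 → queue [0, 13, 14, 3, 4, 5, 2, 11, 12]
Visit 0 → queue [13, 14, 3, 4, 5, 2, 11, 12]
Visit 13 → queue [14, 3, 4, 5, 2, 11, 12]
Visit 14 → queue [3, 4, 5, 2, 11, 12]
Visit 3 → queue [4, 5, 2, 11, 12]
Visit 4 → queue [5, 2, 11, 12]
Visit 5 → queue [2, 11, 12]
Visit 2 → queue [11, 12]
Visit 11 → queue [12]
Visit 12 → queue []

15 -> 7 -> 9 -> 10 -> 1 -> 6 -> 8 -> 0 -> 13 -> 14 -> 3 -> 4 -> 5 -> 2 -> 11 -> 12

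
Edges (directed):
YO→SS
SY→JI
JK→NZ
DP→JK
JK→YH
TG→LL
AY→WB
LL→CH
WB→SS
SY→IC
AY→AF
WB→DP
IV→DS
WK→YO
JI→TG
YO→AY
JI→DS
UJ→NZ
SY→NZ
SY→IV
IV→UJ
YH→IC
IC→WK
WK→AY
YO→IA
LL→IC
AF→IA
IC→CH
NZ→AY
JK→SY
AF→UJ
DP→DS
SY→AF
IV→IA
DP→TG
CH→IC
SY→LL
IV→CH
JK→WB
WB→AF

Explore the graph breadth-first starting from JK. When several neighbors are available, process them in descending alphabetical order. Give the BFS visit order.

Visit JK; enqueue YH, WB, SY, NZ → queue [YH, WB, SY, NZ]
Visit YH; enqueue IC → queue [WB, SY, NZ, IC]
Visit WB; enqueue SS, DP, AF → queue [SY, NZ, IC, SS, DP, AF]
Visit SY; enqueue LL, JI, IV → queue [NZ, IC, SS, DP, AF, LL, JI, IV]
Visit NZ; enqueue AY → queue [IC, SS, DP, AF, LL, JI, IV, AY]
Visit IC; enqueue WK, CH → queue [SS, DP, AF, LL, JI, IV, AY, WK, CH]
Visit SS → queue [DP, AF, LL, JI, IV, AY, WK, CH]
Visit DP; enqueue TG, DS → queue [AF, LL, JI, IV, AY, WK, CH, TG, DS]
Visit AF; enqueue UJ, IA → queue [LL, JI, IV, AY, WK, CH, TG, DS, UJ, IA]
Visit LL → queue [JI, IV, AY, WK, CH, TG, DS, UJ, IA]
Visit JI → queue [IV, AY, WK, CH, TG, DS, UJ, IA]
Visit IV → queue [AY, WK, CH, TG, DS, UJ, IA]
Visit AY → queue [WK, CH, TG, DS, UJ, IA]
Visit WK; enqueue YO → queue [CH, TG, DS, UJ, IA, YO]
Visit CH → queue [TG, DS, UJ, IA, YO]
Visit TG → queue [DS, UJ, IA, YO]
Visit DS → queue [UJ, IA, YO]
Visit UJ → queue [IA, YO]
Visit IA → queue [YO]
Visit YO → queue []

JK, YH, WB, SY, NZ, IC, SS, DP, AF, LL, JI, IV, AY, WK, CH, TG, DS, UJ, IA, YO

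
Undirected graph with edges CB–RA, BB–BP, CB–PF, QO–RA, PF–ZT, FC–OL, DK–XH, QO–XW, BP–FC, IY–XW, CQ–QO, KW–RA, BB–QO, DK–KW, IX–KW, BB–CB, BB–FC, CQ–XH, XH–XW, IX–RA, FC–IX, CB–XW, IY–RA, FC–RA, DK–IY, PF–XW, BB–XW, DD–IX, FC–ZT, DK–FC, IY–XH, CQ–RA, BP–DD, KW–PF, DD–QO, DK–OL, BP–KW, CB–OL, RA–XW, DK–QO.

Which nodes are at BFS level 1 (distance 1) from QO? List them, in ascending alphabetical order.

BB, CQ, DD, DK, RA, XW

Level 0: QO
Level 1: BB, CQ, DD, DK, RA, XW
Level 2: BP, CB, FC, IX, IY, KW, OL, PF, XH
Level 3: ZT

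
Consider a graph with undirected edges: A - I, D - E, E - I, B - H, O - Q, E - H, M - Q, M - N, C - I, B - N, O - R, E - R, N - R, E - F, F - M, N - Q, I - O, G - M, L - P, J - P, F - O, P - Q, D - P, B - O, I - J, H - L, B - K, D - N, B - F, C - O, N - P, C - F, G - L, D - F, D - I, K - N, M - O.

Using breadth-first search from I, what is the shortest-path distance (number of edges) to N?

2

Level 0: I
Level 1: A, C, D, E, J, O
Level 2: B, F, H, M, N, P, Q, R
Level 3: G, K, L
N first appears at level 2.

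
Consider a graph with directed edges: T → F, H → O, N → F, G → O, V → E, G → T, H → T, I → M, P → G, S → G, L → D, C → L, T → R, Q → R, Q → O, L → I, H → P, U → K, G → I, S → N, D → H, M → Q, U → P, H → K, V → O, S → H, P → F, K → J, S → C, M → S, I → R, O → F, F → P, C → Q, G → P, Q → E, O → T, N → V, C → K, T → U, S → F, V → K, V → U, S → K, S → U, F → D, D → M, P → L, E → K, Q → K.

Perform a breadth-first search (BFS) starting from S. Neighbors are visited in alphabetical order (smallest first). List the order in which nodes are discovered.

S -> C -> F -> G -> H -> K -> N -> U -> L -> Q -> D -> P -> I -> O -> T -> J -> V -> E -> R -> M

Visit S; enqueue C, F, G, H, K, N, U → queue [C, F, G, H, K, N, U]
Visit C; enqueue L, Q → queue [F, G, H, K, N, U, L, Q]
Visit F; enqueue D, P → queue [G, H, K, N, U, L, Q, D, P]
Visit G; enqueue I, O, T → queue [H, K, N, U, L, Q, D, P, I, O, T]
Visit H → queue [K, N, U, L, Q, D, P, I, O, T]
Visit K; enqueue J → queue [N, U, L, Q, D, P, I, O, T, J]
Visit N; enqueue V → queue [U, L, Q, D, P, I, O, T, J, V]
Visit U → queue [L, Q, D, P, I, O, T, J, V]
Visit L → queue [Q, D, P, I, O, T, J, V]
Visit Q; enqueue E, R → queue [D, P, I, O, T, J, V, E, R]
Visit D; enqueue M → queue [P, I, O, T, J, V, E, R, M]
Visit P → queue [I, O, T, J, V, E, R, M]
Visit I → queue [O, T, J, V, E, R, M]
Visit O → queue [T, J, V, E, R, M]
Visit T → queue [J, V, E, R, M]
Visit J → queue [V, E, R, M]
Visit V → queue [E, R, M]
Visit E → queue [R, M]
Visit R → queue [M]
Visit M → queue []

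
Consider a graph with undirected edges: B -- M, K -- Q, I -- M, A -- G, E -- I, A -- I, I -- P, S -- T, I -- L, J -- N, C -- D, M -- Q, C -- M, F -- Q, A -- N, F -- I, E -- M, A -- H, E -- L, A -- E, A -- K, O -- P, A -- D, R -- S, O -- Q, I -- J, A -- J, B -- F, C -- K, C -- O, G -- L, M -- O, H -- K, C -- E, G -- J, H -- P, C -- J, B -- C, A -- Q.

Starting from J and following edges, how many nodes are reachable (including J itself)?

BFS from J visits: J, A, C, G, I, N, D, E, H, K, Q, B, M, O, L, F, P
Reachable nodes: 17 of 20 total.

17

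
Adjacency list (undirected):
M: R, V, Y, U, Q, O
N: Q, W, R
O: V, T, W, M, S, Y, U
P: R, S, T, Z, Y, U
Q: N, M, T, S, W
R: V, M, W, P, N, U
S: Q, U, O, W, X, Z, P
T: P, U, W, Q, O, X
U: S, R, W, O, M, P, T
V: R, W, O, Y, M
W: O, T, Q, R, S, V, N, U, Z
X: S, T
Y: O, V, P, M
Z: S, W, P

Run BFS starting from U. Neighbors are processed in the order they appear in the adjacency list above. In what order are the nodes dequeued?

Visit U; enqueue S, R, W, O, M, P, T → queue [S, R, W, O, M, P, T]
Visit S; enqueue Q, X, Z → queue [R, W, O, M, P, T, Q, X, Z]
Visit R; enqueue V, N → queue [W, O, M, P, T, Q, X, Z, V, N]
Visit W → queue [O, M, P, T, Q, X, Z, V, N]
Visit O; enqueue Y → queue [M, P, T, Q, X, Z, V, N, Y]
Visit M → queue [P, T, Q, X, Z, V, N, Y]
Visit P → queue [T, Q, X, Z, V, N, Y]
Visit T → queue [Q, X, Z, V, N, Y]
Visit Q → queue [X, Z, V, N, Y]
Visit X → queue [Z, V, N, Y]
Visit Z → queue [V, N, Y]
Visit V → queue [N, Y]
Visit N → queue [Y]
Visit Y → queue []

U, S, R, W, O, M, P, T, Q, X, Z, V, N, Y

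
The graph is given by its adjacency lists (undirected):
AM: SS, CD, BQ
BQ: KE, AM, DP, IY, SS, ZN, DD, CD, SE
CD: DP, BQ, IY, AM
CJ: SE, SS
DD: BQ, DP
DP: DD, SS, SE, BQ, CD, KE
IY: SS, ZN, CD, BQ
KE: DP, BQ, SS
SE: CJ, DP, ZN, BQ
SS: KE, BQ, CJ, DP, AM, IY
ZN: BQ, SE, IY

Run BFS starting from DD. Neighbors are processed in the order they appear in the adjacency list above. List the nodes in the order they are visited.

DD -> BQ -> DP -> KE -> AM -> IY -> SS -> ZN -> CD -> SE -> CJ

Visit DD; enqueue BQ, DP → queue [BQ, DP]
Visit BQ; enqueue KE, AM, IY, SS, ZN, CD, SE → queue [DP, KE, AM, IY, SS, ZN, CD, SE]
Visit DP → queue [KE, AM, IY, SS, ZN, CD, SE]
Visit KE → queue [AM, IY, SS, ZN, CD, SE]
Visit AM → queue [IY, SS, ZN, CD, SE]
Visit IY → queue [SS, ZN, CD, SE]
Visit SS; enqueue CJ → queue [ZN, CD, SE, CJ]
Visit ZN → queue [CD, SE, CJ]
Visit CD → queue [SE, CJ]
Visit SE → queue [CJ]
Visit CJ → queue []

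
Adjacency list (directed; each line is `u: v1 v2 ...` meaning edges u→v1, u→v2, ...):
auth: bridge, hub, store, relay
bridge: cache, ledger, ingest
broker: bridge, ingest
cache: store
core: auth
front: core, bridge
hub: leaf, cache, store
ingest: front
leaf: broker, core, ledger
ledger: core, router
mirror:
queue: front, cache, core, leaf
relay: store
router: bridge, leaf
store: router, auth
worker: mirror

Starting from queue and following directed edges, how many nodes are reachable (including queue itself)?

BFS from queue visits: queue, front, cache, core, leaf, bridge, store, auth, broker, ledger, ingest, router, hub, relay
Reachable nodes: 14 of 16 total.

14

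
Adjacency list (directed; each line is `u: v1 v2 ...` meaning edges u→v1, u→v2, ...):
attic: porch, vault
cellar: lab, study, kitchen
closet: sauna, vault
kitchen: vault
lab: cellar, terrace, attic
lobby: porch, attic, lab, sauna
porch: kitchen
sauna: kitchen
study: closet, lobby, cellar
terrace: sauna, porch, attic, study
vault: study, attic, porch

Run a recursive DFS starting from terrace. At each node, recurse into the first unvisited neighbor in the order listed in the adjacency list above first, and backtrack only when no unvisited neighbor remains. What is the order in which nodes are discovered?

terrace, sauna, kitchen, vault, study, closet, lobby, porch, attic, lab, cellar

Visit terrace
terrace → sauna
sauna → kitchen
kitchen → vault
vault → study
study → closet
study → lobby
lobby → porch
lobby → attic
lobby → lab
lab → cellar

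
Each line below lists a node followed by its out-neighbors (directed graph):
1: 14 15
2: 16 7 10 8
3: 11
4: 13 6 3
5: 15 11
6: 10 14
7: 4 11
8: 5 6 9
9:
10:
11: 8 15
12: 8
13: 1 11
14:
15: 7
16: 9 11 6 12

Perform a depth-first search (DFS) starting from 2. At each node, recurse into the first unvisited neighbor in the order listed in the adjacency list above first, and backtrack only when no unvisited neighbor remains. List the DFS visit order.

2 16 9 11 8 5 15 7 4 13 1 14 6 10 3 12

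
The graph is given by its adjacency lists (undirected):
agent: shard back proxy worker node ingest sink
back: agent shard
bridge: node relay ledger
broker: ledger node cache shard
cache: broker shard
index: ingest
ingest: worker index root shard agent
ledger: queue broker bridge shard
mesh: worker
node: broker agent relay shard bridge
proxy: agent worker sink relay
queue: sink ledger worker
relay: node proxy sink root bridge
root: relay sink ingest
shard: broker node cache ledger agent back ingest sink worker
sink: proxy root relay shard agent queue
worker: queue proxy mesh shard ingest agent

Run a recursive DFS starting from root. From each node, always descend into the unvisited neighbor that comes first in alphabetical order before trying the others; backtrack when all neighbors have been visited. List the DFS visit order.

root, ingest, agent, back, shard, broker, cache, ledger, bridge, node, relay, proxy, sink, queue, worker, mesh, index

Visit root
root → ingest
ingest → agent
agent → back
back → shard
shard → broker
broker → cache
broker → ledger
ledger → bridge
bridge → node
node → relay
relay → proxy
proxy → sink
sink → queue
queue → worker
worker → mesh
ingest → index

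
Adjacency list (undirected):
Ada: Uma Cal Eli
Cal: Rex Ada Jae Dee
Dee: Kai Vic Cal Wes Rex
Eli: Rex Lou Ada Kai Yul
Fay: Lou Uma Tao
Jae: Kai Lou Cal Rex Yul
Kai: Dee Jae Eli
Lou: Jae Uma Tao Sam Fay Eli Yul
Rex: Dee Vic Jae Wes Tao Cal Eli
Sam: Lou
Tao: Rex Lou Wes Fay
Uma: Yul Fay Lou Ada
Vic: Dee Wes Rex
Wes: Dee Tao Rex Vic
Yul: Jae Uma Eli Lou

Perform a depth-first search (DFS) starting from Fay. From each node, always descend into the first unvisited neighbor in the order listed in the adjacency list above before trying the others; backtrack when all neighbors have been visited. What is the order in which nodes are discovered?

Fay, Lou, Jae, Kai, Dee, Vic, Wes, Tao, Rex, Cal, Ada, Uma, Yul, Eli, Sam

Visit Fay
Fay → Lou
Lou → Jae
Jae → Kai
Kai → Dee
Dee → Vic
Vic → Wes
Wes → Tao
Tao → Rex
Rex → Cal
Cal → Ada
Ada → Uma
Uma → Yul
Yul → Eli
Lou → Sam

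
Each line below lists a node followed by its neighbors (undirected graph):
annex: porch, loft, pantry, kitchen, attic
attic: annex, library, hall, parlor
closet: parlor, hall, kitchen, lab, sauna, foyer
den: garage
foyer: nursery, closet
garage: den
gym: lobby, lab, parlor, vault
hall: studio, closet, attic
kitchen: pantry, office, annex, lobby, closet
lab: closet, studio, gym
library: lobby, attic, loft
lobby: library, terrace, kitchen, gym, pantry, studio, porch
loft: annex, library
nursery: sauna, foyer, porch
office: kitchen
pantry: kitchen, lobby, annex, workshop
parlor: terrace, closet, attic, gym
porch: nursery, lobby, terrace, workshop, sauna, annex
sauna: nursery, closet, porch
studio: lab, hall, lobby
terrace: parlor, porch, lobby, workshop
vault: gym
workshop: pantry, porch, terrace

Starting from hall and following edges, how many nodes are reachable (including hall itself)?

21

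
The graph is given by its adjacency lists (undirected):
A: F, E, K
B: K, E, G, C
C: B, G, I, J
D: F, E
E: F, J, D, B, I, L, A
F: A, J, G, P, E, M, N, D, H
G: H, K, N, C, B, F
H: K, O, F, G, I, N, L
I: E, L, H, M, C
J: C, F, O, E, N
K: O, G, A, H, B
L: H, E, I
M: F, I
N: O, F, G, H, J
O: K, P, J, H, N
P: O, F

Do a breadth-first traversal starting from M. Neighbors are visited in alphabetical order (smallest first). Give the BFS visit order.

Visit M; enqueue F, I → queue [F, I]
Visit F; enqueue A, D, E, G, H, J, N, P → queue [I, A, D, E, G, H, J, N, P]
Visit I; enqueue C, L → queue [A, D, E, G, H, J, N, P, C, L]
Visit A; enqueue K → queue [D, E, G, H, J, N, P, C, L, K]
Visit D → queue [E, G, H, J, N, P, C, L, K]
Visit E; enqueue B → queue [G, H, J, N, P, C, L, K, B]
Visit G → queue [H, J, N, P, C, L, K, B]
Visit H; enqueue O → queue [J, N, P, C, L, K, B, O]
Visit J → queue [N, P, C, L, K, B, O]
Visit N → queue [P, C, L, K, B, O]
Visit P → queue [C, L, K, B, O]
Visit C → queue [L, K, B, O]
Visit L → queue [K, B, O]
Visit K → queue [B, O]
Visit B → queue [O]
Visit O → queue []

M, F, I, A, D, E, G, H, J, N, P, C, L, K, B, O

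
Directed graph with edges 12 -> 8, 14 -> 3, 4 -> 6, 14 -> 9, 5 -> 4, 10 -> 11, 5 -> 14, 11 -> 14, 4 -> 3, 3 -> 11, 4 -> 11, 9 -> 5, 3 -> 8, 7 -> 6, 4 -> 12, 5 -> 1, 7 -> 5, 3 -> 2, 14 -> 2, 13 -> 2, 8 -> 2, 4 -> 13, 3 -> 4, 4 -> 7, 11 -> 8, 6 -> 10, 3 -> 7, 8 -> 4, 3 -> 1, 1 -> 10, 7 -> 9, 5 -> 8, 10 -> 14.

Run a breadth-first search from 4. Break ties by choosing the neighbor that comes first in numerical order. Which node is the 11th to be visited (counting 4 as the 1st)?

10

Visit 4; enqueue 3, 6, 7, 11, 12, 13 → queue [3, 6, 7, 11, 12, 13]
Visit 3; enqueue 1, 2, 8 → queue [6, 7, 11, 12, 13, 1, 2, 8]
Visit 6; enqueue 10 → queue [7, 11, 12, 13, 1, 2, 8, 10]
Visit 7; enqueue 5, 9 → queue [11, 12, 13, 1, 2, 8, 10, 5, 9]
Visit 11; enqueue 14 → queue [12, 13, 1, 2, 8, 10, 5, 9, 14]
Visit 12 → queue [13, 1, 2, 8, 10, 5, 9, 14]
Visit 13 → queue [1, 2, 8, 10, 5, 9, 14]
Visit 1 → queue [2, 8, 10, 5, 9, 14]
Visit 2 → queue [8, 10, 5, 9, 14]
Visit 8 → queue [10, 5, 9, 14]
Visit 10 → queue [5, 9, 14]
Visit 5 → queue [9, 14]
Visit 9 → queue [14]
Visit 14 → queue []

Visit order: 4, 3, 6, 7, 11, 12, 13, 1, 2, 8, 10, 5, 9, 14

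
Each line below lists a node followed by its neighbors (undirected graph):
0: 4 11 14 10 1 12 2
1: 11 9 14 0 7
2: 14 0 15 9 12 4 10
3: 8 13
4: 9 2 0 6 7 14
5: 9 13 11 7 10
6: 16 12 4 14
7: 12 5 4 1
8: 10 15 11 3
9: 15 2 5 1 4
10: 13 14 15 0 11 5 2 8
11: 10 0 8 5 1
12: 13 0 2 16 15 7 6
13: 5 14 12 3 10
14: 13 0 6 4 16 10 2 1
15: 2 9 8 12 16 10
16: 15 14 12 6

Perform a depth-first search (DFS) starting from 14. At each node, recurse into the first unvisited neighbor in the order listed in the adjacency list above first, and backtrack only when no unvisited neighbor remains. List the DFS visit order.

14 → 13 → 5 → 9 → 15 → 2 → 0 → 4 → 6 → 16 → 12 → 7 → 1 → 11 → 10 → 8 → 3

Visit 14
14 → 13
13 → 5
5 → 9
9 → 15
15 → 2
2 → 0
0 → 4
4 → 6
6 → 16
16 → 12
12 → 7
7 → 1
1 → 11
11 → 10
10 → 8
8 → 3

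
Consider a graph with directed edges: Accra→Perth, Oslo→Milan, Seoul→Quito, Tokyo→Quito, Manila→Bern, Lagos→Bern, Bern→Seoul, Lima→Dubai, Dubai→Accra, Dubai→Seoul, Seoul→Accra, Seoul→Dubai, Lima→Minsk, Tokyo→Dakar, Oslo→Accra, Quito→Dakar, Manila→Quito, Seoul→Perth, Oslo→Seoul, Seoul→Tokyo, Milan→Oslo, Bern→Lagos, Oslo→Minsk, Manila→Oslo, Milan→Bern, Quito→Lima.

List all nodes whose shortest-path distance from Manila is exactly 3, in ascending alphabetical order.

Dubai, Perth, Tokyo

Level 0: Manila
Level 1: Bern, Oslo, Quito
Level 2: Accra, Dakar, Lagos, Lima, Milan, Minsk, Seoul
Level 3: Dubai, Perth, Tokyo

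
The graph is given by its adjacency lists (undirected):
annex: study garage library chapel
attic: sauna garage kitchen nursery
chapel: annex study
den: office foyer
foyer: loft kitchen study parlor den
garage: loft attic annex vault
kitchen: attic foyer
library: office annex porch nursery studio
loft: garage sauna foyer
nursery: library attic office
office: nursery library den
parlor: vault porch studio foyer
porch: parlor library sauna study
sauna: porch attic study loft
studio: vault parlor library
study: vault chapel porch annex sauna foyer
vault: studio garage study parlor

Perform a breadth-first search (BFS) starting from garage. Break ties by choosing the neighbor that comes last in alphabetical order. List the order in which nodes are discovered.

Visit garage; enqueue vault, loft, attic, annex → queue [vault, loft, attic, annex]
Visit vault; enqueue study, studio, parlor → queue [loft, attic, annex, study, studio, parlor]
Visit loft; enqueue sauna, foyer → queue [attic, annex, study, studio, parlor, sauna, foyer]
Visit attic; enqueue nursery, kitchen → queue [annex, study, studio, parlor, sauna, foyer, nursery, kitchen]
Visit annex; enqueue library, chapel → queue [study, studio, parlor, sauna, foyer, nursery, kitchen, library, chapel]
Visit study; enqueue porch → queue [studio, parlor, sauna, foyer, nursery, kitchen, library, chapel, porch]
Visit studio → queue [parlor, sauna, foyer, nursery, kitchen, library, chapel, porch]
Visit parlor → queue [sauna, foyer, nursery, kitchen, library, chapel, porch]
Visit sauna → queue [foyer, nursery, kitchen, library, chapel, porch]
Visit foyer; enqueue den → queue [nursery, kitchen, library, chapel, porch, den]
Visit nursery; enqueue office → queue [kitchen, library, chapel, porch, den, office]
Visit kitchen → queue [library, chapel, porch, den, office]
Visit library → queue [chapel, porch, den, office]
Visit chapel → queue [porch, den, office]
Visit porch → queue [den, office]
Visit den → queue [office]
Visit office → queue []

garage → vault → loft → attic → annex → study → studio → parlor → sauna → foyer → nursery → kitchen → library → chapel → porch → den → office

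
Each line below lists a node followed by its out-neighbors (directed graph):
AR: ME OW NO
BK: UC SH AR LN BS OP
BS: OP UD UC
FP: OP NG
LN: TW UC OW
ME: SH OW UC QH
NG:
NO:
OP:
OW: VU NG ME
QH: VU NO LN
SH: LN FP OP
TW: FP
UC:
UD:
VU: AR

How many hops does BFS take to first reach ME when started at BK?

Level 0: BK
Level 1: AR, BS, LN, OP, SH, UC
Level 2: FP, ME, NO, OW, TW, UD
Level 3: NG, QH, VU
ME first appears at level 2.

2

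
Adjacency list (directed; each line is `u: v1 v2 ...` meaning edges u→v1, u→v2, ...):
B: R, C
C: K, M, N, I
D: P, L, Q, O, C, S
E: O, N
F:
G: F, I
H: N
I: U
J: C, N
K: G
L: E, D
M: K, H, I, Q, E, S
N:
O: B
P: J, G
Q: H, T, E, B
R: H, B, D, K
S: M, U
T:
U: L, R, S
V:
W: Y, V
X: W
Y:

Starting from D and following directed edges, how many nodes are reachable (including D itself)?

20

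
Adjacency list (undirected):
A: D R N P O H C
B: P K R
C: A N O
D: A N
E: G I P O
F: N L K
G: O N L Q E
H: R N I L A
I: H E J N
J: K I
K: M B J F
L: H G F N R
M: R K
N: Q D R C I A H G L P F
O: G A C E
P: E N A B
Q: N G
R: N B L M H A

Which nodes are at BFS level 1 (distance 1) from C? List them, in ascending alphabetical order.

A, N, O

Level 0: C
Level 1: A, N, O
Level 2: D, E, F, G, H, I, L, P, Q, R
Level 3: B, J, K, M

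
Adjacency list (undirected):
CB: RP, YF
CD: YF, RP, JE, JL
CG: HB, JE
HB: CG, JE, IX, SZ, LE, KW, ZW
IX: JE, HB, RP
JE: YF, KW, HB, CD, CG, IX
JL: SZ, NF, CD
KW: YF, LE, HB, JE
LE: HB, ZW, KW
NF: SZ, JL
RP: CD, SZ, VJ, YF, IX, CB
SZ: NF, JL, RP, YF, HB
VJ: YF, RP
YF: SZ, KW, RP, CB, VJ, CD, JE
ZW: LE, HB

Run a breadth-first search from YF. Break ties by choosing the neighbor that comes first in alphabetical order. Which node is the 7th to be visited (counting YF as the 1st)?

SZ

Visit YF; enqueue CB, CD, JE, KW, RP, SZ, VJ → queue [CB, CD, JE, KW, RP, SZ, VJ]
Visit CB → queue [CD, JE, KW, RP, SZ, VJ]
Visit CD; enqueue JL → queue [JE, KW, RP, SZ, VJ, JL]
Visit JE; enqueue CG, HB, IX → queue [KW, RP, SZ, VJ, JL, CG, HB, IX]
Visit KW; enqueue LE → queue [RP, SZ, VJ, JL, CG, HB, IX, LE]
Visit RP → queue [SZ, VJ, JL, CG, HB, IX, LE]
Visit SZ; enqueue NF → queue [VJ, JL, CG, HB, IX, LE, NF]
Visit VJ → queue [JL, CG, HB, IX, LE, NF]
Visit JL → queue [CG, HB, IX, LE, NF]
Visit CG → queue [HB, IX, LE, NF]
Visit HB; enqueue ZW → queue [IX, LE, NF, ZW]
Visit IX → queue [LE, NF, ZW]
Visit LE → queue [NF, ZW]
Visit NF → queue [ZW]
Visit ZW → queue []

Visit order: YF, CB, CD, JE, KW, RP, SZ, VJ, JL, CG, HB, IX, LE, NF, ZW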